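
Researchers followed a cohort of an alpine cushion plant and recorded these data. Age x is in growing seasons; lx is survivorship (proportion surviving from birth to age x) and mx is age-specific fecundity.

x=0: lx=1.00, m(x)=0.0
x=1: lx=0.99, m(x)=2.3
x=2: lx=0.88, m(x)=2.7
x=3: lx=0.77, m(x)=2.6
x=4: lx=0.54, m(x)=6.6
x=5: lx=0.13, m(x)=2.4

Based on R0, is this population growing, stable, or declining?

R0 = Σ lx·mx = 0 + 2.277 + 2.376 + 2.002 + 3.564 + 0.312 = 10.531
R0 > 1, so the population is growing.

growing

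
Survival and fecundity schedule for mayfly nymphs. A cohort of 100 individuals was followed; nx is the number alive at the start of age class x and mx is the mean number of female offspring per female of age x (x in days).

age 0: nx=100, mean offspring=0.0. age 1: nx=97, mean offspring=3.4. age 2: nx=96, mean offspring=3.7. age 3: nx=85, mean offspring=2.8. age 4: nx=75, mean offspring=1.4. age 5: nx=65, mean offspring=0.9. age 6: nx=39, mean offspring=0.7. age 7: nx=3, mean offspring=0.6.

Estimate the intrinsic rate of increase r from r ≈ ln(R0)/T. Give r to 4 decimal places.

1.0180

lx = nx/n0 = nx/100: 1, 0.97, 0.96, 0.85, 0.75, 0.65, 0.39, 0.03
R0 = Σ lx·mx = 0 + 3.298 + 3.552 + 2.38 + 1.05 + 0.585 + 0.273 + 0.018 = 11.156
Σ x·lx·mx = 26.431; T = 26.431/11.156 = 2.36922…
r ≈ ln(R0)/T = ln(11.156)/2.36922… = 1.018048… → 1.0180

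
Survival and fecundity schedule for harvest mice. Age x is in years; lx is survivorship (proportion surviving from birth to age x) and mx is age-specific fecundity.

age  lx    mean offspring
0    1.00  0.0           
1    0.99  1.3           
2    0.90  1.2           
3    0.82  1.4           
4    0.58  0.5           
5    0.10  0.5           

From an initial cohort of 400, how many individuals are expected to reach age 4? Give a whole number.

Expected survivors = N0 · l_4 = 400 × 0.58 = 232 → 232

232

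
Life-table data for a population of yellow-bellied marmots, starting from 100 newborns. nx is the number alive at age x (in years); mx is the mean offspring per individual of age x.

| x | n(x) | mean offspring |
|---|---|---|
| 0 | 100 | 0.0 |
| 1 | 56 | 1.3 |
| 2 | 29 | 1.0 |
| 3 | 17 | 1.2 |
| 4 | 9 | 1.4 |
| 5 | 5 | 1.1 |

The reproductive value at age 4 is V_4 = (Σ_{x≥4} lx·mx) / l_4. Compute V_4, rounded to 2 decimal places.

lx = nx/n0 = nx/100: 1, 0.56, 0.29, 0.17, 0.09, 0.05
lx·mx for x ≥ 4: 0.126, 0.055 → sum = 0.181
V_4 = 0.181 / l_4 = 0.181 / 0.09 = 2.011111… → 2.01

2.01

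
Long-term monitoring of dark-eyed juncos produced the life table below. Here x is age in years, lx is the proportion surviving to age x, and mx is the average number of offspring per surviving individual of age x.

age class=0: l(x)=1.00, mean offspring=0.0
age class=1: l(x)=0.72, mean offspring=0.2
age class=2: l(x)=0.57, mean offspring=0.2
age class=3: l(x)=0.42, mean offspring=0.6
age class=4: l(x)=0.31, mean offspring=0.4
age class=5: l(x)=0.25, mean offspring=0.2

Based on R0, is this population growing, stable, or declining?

R0 = Σ lx·mx = 0 + 0.144 + 0.114 + 0.252 + 0.124 + 0.05 = 0.684
R0 < 1, so the population is declining.

declining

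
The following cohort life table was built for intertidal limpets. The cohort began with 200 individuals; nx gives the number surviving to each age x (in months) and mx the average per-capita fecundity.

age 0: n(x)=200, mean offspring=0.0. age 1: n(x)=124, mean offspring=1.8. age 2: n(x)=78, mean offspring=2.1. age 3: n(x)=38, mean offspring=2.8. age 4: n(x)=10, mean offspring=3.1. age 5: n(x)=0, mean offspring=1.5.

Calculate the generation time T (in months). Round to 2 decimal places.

lx = nx/n0 = nx/200: 1, 0.62, 0.39, 0.19, 0.05, 0
lx·mx: 0, 1.116, 0.819, 0.532, 0.155, 0 → R0 = 2.622
x·lx·mx: 0, 1.116, 1.638, 1.596, 0.62, 0 → Σ = 4.97
T = 4.97 / 2.622 = 1.8955… → 1.90

1.90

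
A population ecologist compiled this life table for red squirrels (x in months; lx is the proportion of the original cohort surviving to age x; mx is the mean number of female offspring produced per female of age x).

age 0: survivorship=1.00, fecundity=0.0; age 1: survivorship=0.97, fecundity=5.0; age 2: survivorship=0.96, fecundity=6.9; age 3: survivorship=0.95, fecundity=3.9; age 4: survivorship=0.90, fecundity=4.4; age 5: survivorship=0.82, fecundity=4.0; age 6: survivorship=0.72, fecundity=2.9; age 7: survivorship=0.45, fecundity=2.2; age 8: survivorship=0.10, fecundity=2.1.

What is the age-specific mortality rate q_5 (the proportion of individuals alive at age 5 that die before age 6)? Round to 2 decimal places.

0.12

q_5 = (l_5 − l_6) / l_5 = (0.82 − 0.72) / 0.82
     = 0.1 / 0.82 = 0.121951… → 0.12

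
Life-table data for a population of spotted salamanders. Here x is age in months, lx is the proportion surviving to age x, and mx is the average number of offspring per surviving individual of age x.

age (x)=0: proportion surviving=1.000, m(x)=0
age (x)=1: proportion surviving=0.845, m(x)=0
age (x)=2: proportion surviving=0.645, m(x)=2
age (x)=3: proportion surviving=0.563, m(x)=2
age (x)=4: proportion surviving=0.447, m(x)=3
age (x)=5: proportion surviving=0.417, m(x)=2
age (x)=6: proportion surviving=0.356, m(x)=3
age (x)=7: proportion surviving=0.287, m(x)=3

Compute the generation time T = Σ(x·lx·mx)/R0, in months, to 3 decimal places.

4.283

lx·mx: 0, 0, 1.29, 1.126, 1.341, 0.834, 1.068, 0.861 → R0 = 6.52
x·lx·mx: 0, 0, 2.58, 3.378, 5.364, 4.17, 6.408, 6.027 → Σ = 27.927
T = 27.927 / 6.52 = 4.283282… → 4.283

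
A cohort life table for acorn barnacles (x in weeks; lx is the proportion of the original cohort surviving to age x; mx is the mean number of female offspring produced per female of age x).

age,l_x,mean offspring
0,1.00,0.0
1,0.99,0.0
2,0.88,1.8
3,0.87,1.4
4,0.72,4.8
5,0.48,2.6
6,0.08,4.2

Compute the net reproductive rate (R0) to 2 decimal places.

7.84

lx·mx by age: 0, 0, 1.584, 1.218, 3.456, 1.248, 0.336
R0 = Σ lx·mx = 7.842 → 7.84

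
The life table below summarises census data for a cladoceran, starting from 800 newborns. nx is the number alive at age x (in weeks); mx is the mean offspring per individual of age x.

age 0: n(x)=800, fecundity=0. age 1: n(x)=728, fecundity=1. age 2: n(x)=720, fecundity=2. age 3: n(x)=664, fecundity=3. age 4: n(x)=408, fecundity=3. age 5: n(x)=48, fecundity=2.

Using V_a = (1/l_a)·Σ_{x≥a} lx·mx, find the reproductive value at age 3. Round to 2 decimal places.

lx = nx/n0 = nx/800: 1, 0.91, 0.9, 0.83, 0.51, 0.06
lx·mx for x ≥ 3: 2.49, 1.53, 0.12 → sum = 4.14
V_3 = 4.14 / l_3 = 4.14 / 0.83 = 4.987952… → 4.99

4.99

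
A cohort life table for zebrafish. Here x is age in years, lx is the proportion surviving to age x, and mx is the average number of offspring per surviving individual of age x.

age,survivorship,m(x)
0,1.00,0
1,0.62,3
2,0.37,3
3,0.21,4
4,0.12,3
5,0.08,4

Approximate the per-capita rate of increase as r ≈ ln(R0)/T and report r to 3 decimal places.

R0 = Σ lx·mx = 0 + 1.86 + 1.11 + 0.84 + 0.36 + 0.32 = 4.49
Σ x·lx·mx = 9.64; T = 9.64/4.49 = 2.14699…
r ≈ ln(R0)/T = ln(4.49)/2.14699… = 0.69951… → 0.700

0.700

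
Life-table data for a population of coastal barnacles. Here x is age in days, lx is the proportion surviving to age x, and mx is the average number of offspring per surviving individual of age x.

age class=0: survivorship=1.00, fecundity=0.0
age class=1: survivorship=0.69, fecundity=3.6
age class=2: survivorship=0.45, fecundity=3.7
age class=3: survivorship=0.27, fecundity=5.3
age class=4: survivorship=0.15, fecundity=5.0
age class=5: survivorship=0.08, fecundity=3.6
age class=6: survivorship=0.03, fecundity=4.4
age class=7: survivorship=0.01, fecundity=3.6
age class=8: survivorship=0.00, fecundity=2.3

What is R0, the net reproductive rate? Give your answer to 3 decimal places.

lx·mx by age: 0, 2.484, 1.665, 1.431, 0.75, 0.288, 0.132, 0.036, 0
R0 = Σ lx·mx = 6.786 → 6.786

6.786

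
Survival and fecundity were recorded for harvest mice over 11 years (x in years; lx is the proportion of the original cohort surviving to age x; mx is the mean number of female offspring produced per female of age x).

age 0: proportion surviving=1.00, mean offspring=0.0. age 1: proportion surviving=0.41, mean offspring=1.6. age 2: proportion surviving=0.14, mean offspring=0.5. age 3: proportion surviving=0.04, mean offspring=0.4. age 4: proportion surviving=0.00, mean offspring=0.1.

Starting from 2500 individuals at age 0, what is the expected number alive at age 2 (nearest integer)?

Expected survivors = N0 · l_2 = 2500 × 0.14 = 350 → 350

350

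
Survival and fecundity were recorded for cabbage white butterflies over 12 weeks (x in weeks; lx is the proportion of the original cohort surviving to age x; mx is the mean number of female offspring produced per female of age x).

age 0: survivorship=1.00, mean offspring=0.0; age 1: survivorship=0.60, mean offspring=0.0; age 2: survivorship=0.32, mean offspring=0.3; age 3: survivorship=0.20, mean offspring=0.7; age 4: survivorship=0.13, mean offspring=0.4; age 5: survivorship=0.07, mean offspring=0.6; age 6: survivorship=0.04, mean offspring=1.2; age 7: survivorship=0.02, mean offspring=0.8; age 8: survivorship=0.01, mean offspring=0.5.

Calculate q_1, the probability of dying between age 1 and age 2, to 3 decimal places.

0.467

q_1 = (l_1 − l_2) / l_1 = (0.6 − 0.32) / 0.6
     = 0.28 / 0.6 = 0.466667… → 0.467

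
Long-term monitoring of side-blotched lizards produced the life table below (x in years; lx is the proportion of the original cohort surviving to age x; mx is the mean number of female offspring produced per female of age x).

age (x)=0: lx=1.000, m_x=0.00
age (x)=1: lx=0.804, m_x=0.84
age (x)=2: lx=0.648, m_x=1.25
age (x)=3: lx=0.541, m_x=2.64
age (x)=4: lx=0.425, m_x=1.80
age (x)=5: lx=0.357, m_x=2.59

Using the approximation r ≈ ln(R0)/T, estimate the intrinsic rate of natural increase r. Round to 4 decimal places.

R0 = Σ lx·mx = 0 + 0.67536 + 0.81 + 1.42824 + 0.765 + 0.92463 = 4.60323
Σ x·lx·mx = 14.26323; T = 14.26323/4.60323 = 3.09853…
r ≈ ln(R0)/T = ln(4.60323)/3.09853… = 0.492737… → 0.4927

0.4927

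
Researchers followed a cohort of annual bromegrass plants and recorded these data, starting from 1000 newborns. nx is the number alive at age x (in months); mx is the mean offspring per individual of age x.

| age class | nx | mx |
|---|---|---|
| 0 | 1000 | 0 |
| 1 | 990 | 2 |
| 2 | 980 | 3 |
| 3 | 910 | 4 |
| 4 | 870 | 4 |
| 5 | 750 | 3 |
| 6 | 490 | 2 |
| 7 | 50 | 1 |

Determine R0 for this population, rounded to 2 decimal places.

15.32

lx = nx/n0 = nx/1000: 1, 0.99, 0.98, 0.91, 0.87, 0.75, 0.49, 0.05
lx·mx by age: 0, 1.98, 2.94, 3.64, 3.48, 2.25, 0.98, 0.05
R0 = Σ lx·mx = 15.32 → 15.32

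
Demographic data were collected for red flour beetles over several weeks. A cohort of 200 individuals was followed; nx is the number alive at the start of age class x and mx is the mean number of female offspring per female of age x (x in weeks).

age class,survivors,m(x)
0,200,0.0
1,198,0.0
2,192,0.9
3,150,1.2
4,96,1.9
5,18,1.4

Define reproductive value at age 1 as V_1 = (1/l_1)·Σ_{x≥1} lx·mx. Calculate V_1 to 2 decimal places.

2.83

lx = nx/n0 = nx/200: 1, 0.99, 0.96, 0.75, 0.48, 0.09
lx·mx for x ≥ 1: 0, 0.864, 0.9, 0.912, 0.126 → sum = 2.802
V_1 = 2.802 / l_1 = 2.802 / 0.99 = 2.830303… → 2.83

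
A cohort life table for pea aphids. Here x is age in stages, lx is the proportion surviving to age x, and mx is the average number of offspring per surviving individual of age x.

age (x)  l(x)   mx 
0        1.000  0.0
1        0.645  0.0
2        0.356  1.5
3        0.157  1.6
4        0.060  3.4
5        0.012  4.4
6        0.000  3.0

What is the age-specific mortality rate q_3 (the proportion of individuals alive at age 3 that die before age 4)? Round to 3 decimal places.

q_3 = (l_3 − l_4) / l_3 = (0.157 − 0.06) / 0.157
     = 0.097 / 0.157 = 0.617834… → 0.618

0.618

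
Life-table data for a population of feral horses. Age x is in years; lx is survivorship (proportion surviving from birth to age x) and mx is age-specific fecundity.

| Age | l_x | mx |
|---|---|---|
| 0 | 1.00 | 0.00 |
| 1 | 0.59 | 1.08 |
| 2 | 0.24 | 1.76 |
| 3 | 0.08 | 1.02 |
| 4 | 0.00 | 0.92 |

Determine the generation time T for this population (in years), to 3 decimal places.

lx·mx: 0, 0.6372, 0.4224, 0.0816, 0 → R0 = 1.1412
x·lx·mx: 0, 0.6372, 0.8448, 0.2448, 0 → Σ = 1.7268
T = 1.7268 / 1.1412 = 1.513144… → 1.513

1.513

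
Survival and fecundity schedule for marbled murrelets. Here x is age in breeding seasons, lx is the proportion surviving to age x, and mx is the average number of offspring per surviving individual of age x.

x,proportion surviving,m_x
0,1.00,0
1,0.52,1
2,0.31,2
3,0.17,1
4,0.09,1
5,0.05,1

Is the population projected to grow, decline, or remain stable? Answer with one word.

R0 = Σ lx·mx = 0 + 0.52 + 0.62 + 0.17 + 0.09 + 0.05 = 1.45
R0 > 1, so the population is growing.

growing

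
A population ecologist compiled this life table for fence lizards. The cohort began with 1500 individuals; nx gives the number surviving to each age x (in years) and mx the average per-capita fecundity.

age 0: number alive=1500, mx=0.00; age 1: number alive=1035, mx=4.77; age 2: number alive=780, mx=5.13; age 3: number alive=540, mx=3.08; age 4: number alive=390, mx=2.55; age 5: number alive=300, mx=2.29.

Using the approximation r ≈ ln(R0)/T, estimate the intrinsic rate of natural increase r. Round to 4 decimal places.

1.0192

lx = nx/n0 = nx/1500: 1, 0.69, 0.52, 0.36, 0.26, 0.2
R0 = Σ lx·mx = 0 + 3.2913 + 2.6676 + 1.1088 + 0.663 + 0.458 = 8.1887
Σ x·lx·mx = 16.8949; T = 16.8949/8.1887 = 2.0632…
r ≈ ln(R0)/T = ln(8.1887)/2.0632… = 1.019173… → 1.0192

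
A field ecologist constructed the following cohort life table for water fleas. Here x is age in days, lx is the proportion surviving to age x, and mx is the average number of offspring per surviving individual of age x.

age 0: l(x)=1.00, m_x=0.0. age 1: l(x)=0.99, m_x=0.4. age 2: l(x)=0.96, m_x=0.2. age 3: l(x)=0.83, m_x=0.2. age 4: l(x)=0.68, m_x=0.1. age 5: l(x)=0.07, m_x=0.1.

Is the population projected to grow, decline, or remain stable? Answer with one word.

declining

R0 = Σ lx·mx = 0 + 0.396 + 0.192 + 0.166 + 0.068 + 0.007 = 0.829
R0 < 1, so the population is declining.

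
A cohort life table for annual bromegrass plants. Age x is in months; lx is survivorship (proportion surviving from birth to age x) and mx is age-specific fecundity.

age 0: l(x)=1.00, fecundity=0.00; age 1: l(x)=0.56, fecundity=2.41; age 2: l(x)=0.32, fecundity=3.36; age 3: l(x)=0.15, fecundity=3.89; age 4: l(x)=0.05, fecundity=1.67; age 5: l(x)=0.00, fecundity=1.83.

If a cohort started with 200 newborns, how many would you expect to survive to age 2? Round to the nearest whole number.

64

Expected survivors = N0 · l_2 = 200 × 0.32 = 64 → 64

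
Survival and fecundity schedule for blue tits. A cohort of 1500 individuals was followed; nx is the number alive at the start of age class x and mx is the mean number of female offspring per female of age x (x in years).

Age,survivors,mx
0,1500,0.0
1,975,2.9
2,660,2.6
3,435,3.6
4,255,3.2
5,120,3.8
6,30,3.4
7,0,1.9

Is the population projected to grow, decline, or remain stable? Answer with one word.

growing

lx = nx/n0 = nx/1500: 1, 0.65, 0.44, 0.29, 0.17, 0.08, 0.02, 0
R0 = Σ lx·mx = 0 + 1.885 + 1.144 + 1.044 + 0.544 + 0.304 + 0.068 + 0 = 4.989
R0 > 1, so the population is growing.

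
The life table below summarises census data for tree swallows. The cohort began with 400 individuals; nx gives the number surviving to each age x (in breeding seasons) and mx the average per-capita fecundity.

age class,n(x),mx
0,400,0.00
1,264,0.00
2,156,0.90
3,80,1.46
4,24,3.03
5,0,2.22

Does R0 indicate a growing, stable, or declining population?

lx = nx/n0 = nx/400: 1, 0.66, 0.39, 0.2, 0.06, 0
R0 = Σ lx·mx = 0 + 0 + 0.351 + 0.292 + 0.1818 + 0 = 0.8248
R0 < 1, so the population is declining.

declining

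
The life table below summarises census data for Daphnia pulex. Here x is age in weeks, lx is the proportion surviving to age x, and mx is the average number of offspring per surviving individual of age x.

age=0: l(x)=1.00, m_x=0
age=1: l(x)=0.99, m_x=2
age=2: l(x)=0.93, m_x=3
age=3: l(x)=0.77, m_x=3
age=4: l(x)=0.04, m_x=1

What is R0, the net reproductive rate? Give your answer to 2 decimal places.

lx·mx by age: 0, 1.98, 2.79, 2.31, 0.04
R0 = Σ lx·mx = 7.12 → 7.12

7.12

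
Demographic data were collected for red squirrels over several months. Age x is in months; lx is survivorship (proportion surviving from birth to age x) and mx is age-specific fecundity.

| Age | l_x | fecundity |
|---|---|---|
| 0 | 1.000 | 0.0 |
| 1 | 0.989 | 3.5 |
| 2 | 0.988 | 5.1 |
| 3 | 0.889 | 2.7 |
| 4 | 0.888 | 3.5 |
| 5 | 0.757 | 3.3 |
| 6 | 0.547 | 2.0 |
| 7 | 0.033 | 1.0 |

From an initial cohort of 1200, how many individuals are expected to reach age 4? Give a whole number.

1066

Expected survivors = N0 · l_4 = 1200 × 0.888 = 1065.6 → 1066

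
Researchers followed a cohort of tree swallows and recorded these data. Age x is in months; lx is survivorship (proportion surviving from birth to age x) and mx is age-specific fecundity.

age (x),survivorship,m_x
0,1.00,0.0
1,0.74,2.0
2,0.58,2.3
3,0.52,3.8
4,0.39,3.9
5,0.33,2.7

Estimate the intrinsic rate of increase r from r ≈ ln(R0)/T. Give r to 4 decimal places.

R0 = Σ lx·mx = 0 + 1.48 + 1.334 + 1.976 + 1.521 + 0.891 = 7.202
Σ x·lx·mx = 20.615; T = 20.615/7.202 = 2.8624…
r ≈ ln(R0)/T = ln(7.202)/2.8624… = 0.689757… → 0.6898

0.6898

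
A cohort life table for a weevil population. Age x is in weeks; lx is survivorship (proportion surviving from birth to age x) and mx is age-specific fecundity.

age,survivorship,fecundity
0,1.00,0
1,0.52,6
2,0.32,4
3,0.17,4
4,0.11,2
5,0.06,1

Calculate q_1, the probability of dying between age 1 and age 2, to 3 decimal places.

0.385

q_1 = (l_1 − l_2) / l_1 = (0.52 − 0.32) / 0.52
     = 0.2 / 0.52 = 0.384615… → 0.385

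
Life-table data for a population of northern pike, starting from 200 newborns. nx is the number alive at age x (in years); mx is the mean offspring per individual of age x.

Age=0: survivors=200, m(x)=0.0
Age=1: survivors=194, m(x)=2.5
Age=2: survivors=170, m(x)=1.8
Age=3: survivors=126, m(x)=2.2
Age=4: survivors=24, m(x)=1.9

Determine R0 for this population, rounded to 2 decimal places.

5.57

lx = nx/n0 = nx/200: 1, 0.97, 0.85, 0.63, 0.12
lx·mx by age: 0, 2.425, 1.53, 1.386, 0.228
R0 = Σ lx·mx = 5.569 → 5.57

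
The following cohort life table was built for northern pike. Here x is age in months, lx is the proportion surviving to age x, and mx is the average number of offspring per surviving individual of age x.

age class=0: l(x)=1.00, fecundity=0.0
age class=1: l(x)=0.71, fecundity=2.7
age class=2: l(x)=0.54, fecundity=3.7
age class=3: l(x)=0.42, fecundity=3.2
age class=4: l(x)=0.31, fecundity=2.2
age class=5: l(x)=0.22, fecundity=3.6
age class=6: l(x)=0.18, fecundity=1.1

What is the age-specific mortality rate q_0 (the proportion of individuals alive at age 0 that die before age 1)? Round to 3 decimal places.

0.290

q_0 = (l_0 − l_1) / l_0 = (1 − 0.71) / 1
     = 0.29 / 1 = 0.29 → 0.290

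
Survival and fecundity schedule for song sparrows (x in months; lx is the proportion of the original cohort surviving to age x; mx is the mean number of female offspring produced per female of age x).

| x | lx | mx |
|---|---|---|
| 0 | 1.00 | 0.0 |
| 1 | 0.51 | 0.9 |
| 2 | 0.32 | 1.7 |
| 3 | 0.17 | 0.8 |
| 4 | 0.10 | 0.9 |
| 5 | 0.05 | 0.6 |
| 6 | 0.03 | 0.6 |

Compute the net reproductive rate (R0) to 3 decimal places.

1.277

lx·mx by age: 0, 0.459, 0.544, 0.136, 0.09, 0.03, 0.018
R0 = Σ lx·mx = 1.277 → 1.277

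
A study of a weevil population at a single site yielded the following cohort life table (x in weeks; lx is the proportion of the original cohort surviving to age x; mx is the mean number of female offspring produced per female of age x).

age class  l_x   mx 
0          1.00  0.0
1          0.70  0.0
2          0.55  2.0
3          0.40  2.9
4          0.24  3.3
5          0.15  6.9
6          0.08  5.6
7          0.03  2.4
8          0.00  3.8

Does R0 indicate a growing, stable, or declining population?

R0 = Σ lx·mx = 0 + 0 + 1.1 + 1.16 + 0.792 + 1.035 + 0.448 + 0.072 + 0 = 4.607
R0 > 1, so the population is growing.

growing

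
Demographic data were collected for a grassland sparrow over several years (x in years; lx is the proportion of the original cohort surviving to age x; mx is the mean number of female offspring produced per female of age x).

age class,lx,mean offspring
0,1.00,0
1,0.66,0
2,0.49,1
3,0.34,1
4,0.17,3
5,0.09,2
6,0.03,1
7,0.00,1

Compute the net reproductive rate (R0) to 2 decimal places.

1.55

lx·mx by age: 0, 0, 0.49, 0.34, 0.51, 0.18, 0.03, 0
R0 = Σ lx·mx = 1.55 → 1.55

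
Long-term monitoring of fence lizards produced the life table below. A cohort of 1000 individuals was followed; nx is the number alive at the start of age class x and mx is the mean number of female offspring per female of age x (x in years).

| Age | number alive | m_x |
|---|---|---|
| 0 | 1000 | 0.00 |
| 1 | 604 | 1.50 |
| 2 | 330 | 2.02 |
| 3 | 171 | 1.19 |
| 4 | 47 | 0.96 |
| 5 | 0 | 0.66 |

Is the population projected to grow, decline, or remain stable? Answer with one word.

lx = nx/n0 = nx/1000: 1, 0.604, 0.33, 0.171, 0.047, 0
R0 = Σ lx·mx = 0 + 0.906 + 0.6666 + 0.20349 + 0.04512 + 0 = 1.82121
R0 > 1, so the population is growing.

growing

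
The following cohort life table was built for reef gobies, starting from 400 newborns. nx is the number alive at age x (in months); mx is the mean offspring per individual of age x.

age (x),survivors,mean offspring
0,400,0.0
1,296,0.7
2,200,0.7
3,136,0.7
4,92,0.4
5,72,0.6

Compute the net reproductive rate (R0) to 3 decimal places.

1.306

lx = nx/n0 = nx/400: 1, 0.74, 0.5, 0.34, 0.23, 0.18
lx·mx by age: 0, 0.518, 0.35, 0.238, 0.092, 0.108
R0 = Σ lx·mx = 1.306 → 1.306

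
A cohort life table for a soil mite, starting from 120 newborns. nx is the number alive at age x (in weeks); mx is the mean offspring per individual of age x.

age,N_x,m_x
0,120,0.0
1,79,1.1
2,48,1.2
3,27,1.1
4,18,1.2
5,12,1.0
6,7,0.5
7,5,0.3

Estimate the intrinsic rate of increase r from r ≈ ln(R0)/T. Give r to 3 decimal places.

lx = nx/n0 = nx/120: 1, 0.65833…, 0.4, 0.225, 0.15, 0.1, 0.05833…, 0.04167…
R0 = Σ lx·mx = 0 + 0.72417… + 0.48 + 0.2475 + 0.18 + 0.1 + 0.02917… + 0.0125… = 1.773333…
Σ x·lx·mx = 3.909167…; T = 3.909167…/1.773333… = 2.20442…
r ≈ ln(R0)/T = ln(1.773333…)/2.20442… = 0.25987… → 0.260

0.260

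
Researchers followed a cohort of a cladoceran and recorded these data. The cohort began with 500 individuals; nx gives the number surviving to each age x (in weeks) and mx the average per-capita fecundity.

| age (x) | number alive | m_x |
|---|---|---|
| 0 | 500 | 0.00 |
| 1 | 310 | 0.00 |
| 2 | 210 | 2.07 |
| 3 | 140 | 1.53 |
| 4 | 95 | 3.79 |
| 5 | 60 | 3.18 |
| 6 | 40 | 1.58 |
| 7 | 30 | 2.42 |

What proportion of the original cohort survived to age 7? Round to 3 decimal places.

0.060

l_7 = n_7/n_0 = 30/500 = 0.06 → 0.060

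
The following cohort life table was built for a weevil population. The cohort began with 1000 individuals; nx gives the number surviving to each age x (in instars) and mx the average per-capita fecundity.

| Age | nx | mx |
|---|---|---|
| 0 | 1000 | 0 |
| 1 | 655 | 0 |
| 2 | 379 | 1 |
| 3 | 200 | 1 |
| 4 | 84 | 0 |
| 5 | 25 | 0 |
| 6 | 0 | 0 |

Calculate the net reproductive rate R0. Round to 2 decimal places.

lx = nx/n0 = nx/1000: 1, 0.655, 0.379, 0.2, 0.084, 0.025, 0
lx·mx by age: 0, 0, 0.379, 0.2, 0, 0, 0
R0 = Σ lx·mx = 0.579 → 0.58

0.58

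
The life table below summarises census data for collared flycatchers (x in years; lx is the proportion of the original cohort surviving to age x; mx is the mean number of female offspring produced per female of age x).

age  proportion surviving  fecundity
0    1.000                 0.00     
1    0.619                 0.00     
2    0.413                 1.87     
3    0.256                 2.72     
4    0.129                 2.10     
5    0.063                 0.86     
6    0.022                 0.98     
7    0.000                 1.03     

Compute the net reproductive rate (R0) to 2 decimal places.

1.82

lx·mx by age: 0, 0, 0.77231, 0.69632, 0.2709, 0.05418, 0.02156, 0
R0 = Σ lx·mx = 1.81527 → 1.82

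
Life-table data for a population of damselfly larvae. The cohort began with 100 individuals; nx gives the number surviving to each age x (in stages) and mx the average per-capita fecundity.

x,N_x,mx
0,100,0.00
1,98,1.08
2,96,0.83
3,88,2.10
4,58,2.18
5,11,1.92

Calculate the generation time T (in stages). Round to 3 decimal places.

2.763

lx = nx/n0 = nx/100: 1, 0.98, 0.96, 0.88, 0.58, 0.11
lx·mx: 0, 1.0584, 0.7968, 1.848, 1.2644, 0.2112 → R0 = 5.1788
x·lx·mx: 0, 1.0584, 1.5936, 5.544, 5.0576, 1.056 → Σ = 14.3096
T = 14.3096 / 5.1788 = 2.763111… → 2.763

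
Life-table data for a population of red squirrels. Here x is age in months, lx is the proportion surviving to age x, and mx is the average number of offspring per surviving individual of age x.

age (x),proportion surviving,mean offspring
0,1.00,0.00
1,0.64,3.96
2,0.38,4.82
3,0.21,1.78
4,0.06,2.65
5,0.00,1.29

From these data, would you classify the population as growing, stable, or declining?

R0 = Σ lx·mx = 0 + 2.5344 + 1.8316 + 0.3738 + 0.159 + 0 = 4.8988
R0 > 1, so the population is growing.

growing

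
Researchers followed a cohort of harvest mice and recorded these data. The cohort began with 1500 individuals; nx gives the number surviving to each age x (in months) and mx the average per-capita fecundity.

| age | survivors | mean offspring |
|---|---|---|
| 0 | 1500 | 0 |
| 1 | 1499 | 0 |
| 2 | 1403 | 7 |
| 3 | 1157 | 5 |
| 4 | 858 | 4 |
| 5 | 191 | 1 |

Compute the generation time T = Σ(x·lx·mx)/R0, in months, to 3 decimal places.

lx = nx/n0 = nx/1500: 1, 0.99933…, 0.93533…, 0.77133…, 0.572, 0.12733…
lx·mx: 0, 0, 6.547333…, 3.856667…, 2.288, 0.127333… → R0 = 12.819333…
x·lx·mx: 0, 0, 13.094667…, 11.57…, 9.152, 0.636667… → Σ = 34.453333…
T = 34.453333… / 12.819333… = 2.687607… → 2.688

2.688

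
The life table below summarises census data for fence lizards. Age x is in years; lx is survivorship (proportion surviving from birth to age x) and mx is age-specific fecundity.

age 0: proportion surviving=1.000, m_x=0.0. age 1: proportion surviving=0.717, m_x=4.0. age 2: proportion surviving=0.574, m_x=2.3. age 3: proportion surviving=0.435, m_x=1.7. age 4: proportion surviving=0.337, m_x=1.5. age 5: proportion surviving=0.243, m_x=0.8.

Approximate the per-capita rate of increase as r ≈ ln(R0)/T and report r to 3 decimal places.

R0 = Σ lx·mx = 0 + 2.868 + 1.3202 + 0.7395 + 0.5055 + 0.1944 = 5.6276
Σ x·lx·mx = 10.7209; T = 10.7209/5.6276 = 1.90506…
r ≈ ln(R0)/T = ln(5.6276)/1.90506… = 0.90689… → 0.907

0.907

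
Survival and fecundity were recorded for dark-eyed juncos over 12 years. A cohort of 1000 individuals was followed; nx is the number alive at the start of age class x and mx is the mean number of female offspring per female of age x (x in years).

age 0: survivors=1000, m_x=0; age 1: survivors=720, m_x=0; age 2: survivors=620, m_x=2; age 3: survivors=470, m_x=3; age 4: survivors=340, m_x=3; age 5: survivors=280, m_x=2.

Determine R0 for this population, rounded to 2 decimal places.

lx = nx/n0 = nx/1000: 1, 0.72, 0.62, 0.47, 0.34, 0.28
lx·mx by age: 0, 0, 1.24, 1.41, 1.02, 0.56
R0 = Σ lx·mx = 4.23 → 4.23

4.23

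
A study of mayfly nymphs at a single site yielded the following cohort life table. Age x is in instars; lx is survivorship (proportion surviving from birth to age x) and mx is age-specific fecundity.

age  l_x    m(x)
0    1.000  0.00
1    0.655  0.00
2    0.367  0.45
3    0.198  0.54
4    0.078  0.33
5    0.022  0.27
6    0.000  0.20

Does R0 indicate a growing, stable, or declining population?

R0 = Σ lx·mx = 0 + 0 + 0.16515 + 0.10692 + 0.02574 + 0.00594 + 0 = 0.30375
R0 < 1, so the population is declining.

declining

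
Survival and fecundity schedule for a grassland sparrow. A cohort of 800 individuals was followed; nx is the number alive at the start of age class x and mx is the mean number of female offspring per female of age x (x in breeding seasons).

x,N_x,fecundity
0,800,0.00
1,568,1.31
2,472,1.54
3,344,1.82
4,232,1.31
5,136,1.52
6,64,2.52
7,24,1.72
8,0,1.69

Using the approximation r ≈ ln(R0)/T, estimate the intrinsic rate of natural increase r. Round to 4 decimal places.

lx = nx/n0 = nx/800: 1, 0.71, 0.59, 0.43, 0.29, 0.17, 0.08, 0.03, 0
R0 = Σ lx·mx = 0 + 0.9301 + 0.9086 + 0.7826 + 0.3799 + 0.2584 + 0.2016 + 0.0516 + 0 = 3.5128
Σ x·lx·mx = 9.4775; T = 9.4775/3.5128 = 2.69799…
r ≈ ln(R0)/T = ln(3.5128)/2.69799… = 0.465685… → 0.4657

0.4657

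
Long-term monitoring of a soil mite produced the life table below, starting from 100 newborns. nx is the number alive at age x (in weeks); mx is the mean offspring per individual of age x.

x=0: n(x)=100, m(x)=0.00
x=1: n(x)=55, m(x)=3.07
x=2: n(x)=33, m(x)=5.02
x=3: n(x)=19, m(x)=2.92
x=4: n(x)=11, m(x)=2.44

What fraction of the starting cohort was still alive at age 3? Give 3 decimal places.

l_3 = n_3/n_0 = 19/100 = 0.19 → 0.190

0.190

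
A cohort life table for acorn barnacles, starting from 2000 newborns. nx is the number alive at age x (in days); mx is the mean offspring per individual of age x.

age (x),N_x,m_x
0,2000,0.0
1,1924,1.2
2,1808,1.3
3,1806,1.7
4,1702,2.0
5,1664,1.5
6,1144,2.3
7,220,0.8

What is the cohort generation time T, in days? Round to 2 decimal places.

lx = nx/n0 = nx/2000: 1, 0.962, 0.904, 0.903, 0.851, 0.832, 0.572, 0.11
lx·mx: 0, 1.1544, 1.1752, 1.5351, 1.702, 1.248, 1.3156, 0.088 → R0 = 8.2183
x·lx·mx: 0, 1.1544, 2.3504, 4.6053, 6.808, 6.24, 7.8936, 0.616 → Σ = 29.6677
T = 29.6677 / 8.2183 = 3.609956… → 3.61

3.61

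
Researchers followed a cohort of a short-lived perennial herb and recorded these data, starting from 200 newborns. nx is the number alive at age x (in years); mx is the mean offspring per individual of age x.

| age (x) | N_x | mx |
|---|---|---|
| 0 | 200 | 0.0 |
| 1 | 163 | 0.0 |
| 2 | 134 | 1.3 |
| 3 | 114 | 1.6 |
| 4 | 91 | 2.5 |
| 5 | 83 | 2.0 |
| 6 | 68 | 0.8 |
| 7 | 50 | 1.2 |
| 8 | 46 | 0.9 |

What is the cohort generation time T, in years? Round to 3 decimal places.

4.099

lx = nx/n0 = nx/200: 1, 0.815, 0.67, 0.57, 0.455, 0.415, 0.34, 0.25, 0.23
lx·mx: 0, 0, 0.871, 0.912, 1.1375, 0.83, 0.272, 0.3, 0.207 → R0 = 4.5295
x·lx·mx: 0, 0, 1.742, 2.736, 4.55, 4.15, 1.632, 2.1, 1.656 → Σ = 18.566
T = 18.566 / 4.5295 = 4.098907… → 4.099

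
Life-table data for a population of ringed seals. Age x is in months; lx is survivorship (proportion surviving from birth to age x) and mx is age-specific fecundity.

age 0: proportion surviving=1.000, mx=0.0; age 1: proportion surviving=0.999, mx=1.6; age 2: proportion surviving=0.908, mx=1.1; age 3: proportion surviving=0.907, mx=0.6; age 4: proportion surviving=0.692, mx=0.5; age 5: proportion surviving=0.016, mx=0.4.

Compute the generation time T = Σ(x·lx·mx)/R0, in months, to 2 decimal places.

1.90

lx·mx: 0, 1.5984, 0.9988, 0.5442, 0.346, 0.0064 → R0 = 3.4938
x·lx·mx: 0, 1.5984, 1.9976, 1.6326, 1.384, 0.032 → Σ = 6.6446
T = 6.6446 / 3.4938 = 1.901826… → 1.90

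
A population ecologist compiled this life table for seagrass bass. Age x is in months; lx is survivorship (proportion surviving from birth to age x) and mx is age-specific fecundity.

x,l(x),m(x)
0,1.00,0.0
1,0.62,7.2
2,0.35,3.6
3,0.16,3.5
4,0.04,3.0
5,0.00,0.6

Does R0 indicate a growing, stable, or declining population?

growing

R0 = Σ lx·mx = 0 + 4.464 + 1.26 + 0.56 + 0.12 + 0 = 6.404
R0 > 1, so the population is growing.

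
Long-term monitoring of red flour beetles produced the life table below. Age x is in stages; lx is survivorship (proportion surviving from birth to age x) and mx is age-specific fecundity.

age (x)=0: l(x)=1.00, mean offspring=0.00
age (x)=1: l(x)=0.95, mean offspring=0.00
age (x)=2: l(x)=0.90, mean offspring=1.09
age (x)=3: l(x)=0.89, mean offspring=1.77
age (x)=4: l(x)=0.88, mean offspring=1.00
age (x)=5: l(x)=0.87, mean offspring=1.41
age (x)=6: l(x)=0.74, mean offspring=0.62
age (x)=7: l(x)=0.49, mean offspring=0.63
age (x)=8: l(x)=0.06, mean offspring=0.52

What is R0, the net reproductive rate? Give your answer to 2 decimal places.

lx·mx by age: 0, 0, 0.981, 1.5753, 0.88, 1.2267, 0.4588, 0.3087, 0.0312
R0 = Σ lx·mx = 5.4617 → 5.46

5.46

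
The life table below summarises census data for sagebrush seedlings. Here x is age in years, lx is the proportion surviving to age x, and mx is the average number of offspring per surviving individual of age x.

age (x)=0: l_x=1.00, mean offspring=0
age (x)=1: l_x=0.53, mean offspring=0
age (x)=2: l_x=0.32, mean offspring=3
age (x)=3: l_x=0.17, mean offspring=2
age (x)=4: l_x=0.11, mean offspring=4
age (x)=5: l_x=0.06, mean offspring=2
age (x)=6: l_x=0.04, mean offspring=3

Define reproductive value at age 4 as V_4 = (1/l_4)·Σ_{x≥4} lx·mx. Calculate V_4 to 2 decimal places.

lx·mx for x ≥ 4: 0.44, 0.12, 0.12 → sum = 0.68
V_4 = 0.68 / l_4 = 0.68 / 0.11 = 6.181818… → 6.18

6.18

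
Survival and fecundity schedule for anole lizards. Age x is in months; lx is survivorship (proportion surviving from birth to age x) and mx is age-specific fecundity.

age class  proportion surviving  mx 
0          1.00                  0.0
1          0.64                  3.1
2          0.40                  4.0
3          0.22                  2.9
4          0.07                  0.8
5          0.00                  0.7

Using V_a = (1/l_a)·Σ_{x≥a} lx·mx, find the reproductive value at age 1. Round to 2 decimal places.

lx·mx for x ≥ 1: 1.984, 1.6, 0.638, 0.056, 0 → sum = 4.278
V_1 = 4.278 / l_1 = 4.278 / 0.64 = 6.684375 → 6.68

6.68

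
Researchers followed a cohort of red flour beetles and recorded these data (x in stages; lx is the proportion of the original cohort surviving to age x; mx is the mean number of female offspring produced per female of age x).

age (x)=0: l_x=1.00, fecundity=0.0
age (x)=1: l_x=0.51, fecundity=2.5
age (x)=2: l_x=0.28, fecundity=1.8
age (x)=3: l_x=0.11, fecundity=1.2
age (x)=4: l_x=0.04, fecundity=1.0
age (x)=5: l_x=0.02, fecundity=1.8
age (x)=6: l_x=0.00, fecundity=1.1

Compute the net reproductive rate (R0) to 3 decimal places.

lx·mx by age: 0, 1.275, 0.504, 0.132, 0.04, 0.036, 0
R0 = Σ lx·mx = 1.987 → 1.987

1.987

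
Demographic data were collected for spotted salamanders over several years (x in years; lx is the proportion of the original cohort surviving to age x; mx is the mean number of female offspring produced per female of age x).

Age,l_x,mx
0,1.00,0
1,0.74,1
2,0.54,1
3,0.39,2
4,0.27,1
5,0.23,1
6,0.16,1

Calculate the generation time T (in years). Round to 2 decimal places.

2.70

lx·mx: 0, 0.74, 0.54, 0.78, 0.27, 0.23, 0.16 → R0 = 2.72
x·lx·mx: 0, 0.74, 1.08, 2.34, 1.08, 1.15, 0.96 → Σ = 7.35
T = 7.35 / 2.72 = 2.702206… → 2.70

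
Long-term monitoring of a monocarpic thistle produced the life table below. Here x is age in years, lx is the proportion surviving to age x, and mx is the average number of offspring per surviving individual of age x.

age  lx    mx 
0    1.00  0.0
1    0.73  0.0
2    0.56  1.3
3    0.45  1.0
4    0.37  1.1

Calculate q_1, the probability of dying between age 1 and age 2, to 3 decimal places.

0.233

q_1 = (l_1 − l_2) / l_1 = (0.73 − 0.56) / 0.73
     = 0.17 / 0.73 = 0.232877… → 0.233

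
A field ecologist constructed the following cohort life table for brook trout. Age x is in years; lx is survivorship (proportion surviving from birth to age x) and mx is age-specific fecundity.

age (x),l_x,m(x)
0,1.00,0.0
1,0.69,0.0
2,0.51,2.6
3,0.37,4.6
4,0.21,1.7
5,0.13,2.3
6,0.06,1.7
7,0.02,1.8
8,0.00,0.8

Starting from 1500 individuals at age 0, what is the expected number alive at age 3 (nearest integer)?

555

Expected survivors = N0 · l_3 = 1500 × 0.37 = 555 → 555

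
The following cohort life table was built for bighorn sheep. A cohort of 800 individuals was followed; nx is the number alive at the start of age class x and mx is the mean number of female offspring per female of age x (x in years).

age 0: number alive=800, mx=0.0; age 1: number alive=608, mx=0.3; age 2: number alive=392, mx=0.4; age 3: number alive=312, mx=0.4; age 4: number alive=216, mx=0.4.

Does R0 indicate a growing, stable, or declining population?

declining

lx = nx/n0 = nx/800: 1, 0.76, 0.49, 0.39, 0.27
R0 = Σ lx·mx = 0 + 0.228 + 0.196 + 0.156 + 0.108 = 0.688
R0 < 1, so the population is declining.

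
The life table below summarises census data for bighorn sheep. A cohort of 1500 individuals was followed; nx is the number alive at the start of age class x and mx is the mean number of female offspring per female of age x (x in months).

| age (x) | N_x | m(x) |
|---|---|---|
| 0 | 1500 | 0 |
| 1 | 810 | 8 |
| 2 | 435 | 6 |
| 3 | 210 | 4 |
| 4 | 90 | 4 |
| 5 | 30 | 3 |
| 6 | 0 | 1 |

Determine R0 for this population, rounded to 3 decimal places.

lx = nx/n0 = nx/1500: 1, 0.54, 0.29, 0.14, 0.06, 0.02, 0
lx·mx by age: 0, 4.32, 1.74, 0.56, 0.24, 0.06, 0
R0 = Σ lx·mx = 6.92 → 6.920

6.920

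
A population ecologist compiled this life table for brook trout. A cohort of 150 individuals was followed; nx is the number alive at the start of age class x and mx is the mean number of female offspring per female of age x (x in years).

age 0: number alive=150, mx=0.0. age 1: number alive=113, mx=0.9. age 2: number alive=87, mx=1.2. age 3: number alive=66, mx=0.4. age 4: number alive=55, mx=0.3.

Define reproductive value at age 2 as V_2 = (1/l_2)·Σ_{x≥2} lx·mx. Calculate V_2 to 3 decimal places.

1.693

lx = nx/n0 = nx/150: 1, 0.75333…, 0.58, 0.44, 0.36667…
lx·mx for x ≥ 2: 0.696, 0.176, 0.11… → sum = 0.982…
V_2 = 0.982… / l_2 = 0.982… / 0.58 = 1.693103… → 1.693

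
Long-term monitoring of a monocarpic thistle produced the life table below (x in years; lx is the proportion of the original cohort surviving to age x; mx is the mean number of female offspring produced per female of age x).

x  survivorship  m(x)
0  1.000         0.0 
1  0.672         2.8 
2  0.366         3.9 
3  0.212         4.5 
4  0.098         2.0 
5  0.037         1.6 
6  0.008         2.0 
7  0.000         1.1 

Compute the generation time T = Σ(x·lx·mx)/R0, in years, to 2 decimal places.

lx·mx: 0, 1.8816, 1.4274, 0.954, 0.196, 0.0592, 0.016, 0 → R0 = 4.5342
x·lx·mx: 0, 1.8816, 2.8548, 2.862, 0.784, 0.296, 0.096, 0 → Σ = 8.7744
T = 8.7744 / 4.5342 = 1.935159… → 1.94

1.94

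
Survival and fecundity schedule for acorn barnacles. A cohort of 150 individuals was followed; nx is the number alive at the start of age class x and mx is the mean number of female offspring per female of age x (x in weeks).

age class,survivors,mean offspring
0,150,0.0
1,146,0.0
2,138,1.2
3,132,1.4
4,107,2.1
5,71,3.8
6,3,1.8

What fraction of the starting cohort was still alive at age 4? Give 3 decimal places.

0.713

l_4 = n_4/n_0 = 107/150 = 0.713333… → 0.713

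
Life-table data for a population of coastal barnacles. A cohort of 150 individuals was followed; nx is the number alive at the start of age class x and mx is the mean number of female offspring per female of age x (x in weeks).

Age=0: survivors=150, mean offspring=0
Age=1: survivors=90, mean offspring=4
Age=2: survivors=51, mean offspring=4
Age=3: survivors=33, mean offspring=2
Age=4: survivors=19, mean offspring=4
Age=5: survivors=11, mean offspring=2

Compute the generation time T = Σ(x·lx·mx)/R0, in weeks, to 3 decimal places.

lx = nx/n0 = nx/150: 1, 0.6, 0.34, 0.22, 0.12667…, 0.07333…
lx·mx: 0, 2.4, 1.36, 0.44, 0.506667…, 0.146667… → R0 = 4.853333…
x·lx·mx: 0, 2.4, 2.72, 1.32, 2.026667…, 0.733333… → Σ = 9.2…
T = 9.2… / 4.853333… = 1.895604… → 1.896

1.896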